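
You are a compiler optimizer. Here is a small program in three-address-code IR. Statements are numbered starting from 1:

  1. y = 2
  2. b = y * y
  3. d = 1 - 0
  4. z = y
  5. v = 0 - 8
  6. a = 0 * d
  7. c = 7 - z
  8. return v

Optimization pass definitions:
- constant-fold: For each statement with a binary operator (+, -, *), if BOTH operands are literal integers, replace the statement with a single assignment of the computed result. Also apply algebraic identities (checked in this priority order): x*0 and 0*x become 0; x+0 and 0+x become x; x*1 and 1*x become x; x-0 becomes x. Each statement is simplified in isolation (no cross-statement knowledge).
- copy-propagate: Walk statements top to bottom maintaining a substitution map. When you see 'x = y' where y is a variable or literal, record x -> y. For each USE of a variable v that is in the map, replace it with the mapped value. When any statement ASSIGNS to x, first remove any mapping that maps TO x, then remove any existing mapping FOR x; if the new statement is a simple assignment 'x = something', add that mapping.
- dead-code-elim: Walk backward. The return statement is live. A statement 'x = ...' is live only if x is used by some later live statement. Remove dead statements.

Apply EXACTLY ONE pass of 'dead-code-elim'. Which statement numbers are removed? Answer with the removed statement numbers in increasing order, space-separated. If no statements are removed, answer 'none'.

Backward liveness scan:
Stmt 1 'y = 2': DEAD (y not in live set [])
Stmt 2 'b = y * y': DEAD (b not in live set [])
Stmt 3 'd = 1 - 0': DEAD (d not in live set [])
Stmt 4 'z = y': DEAD (z not in live set [])
Stmt 5 'v = 0 - 8': KEEP (v is live); live-in = []
Stmt 6 'a = 0 * d': DEAD (a not in live set ['v'])
Stmt 7 'c = 7 - z': DEAD (c not in live set ['v'])
Stmt 8 'return v': KEEP (return); live-in = ['v']
Removed statement numbers: [1, 2, 3, 4, 6, 7]
Surviving IR:
  v = 0 - 8
  return v

Answer: 1 2 3 4 6 7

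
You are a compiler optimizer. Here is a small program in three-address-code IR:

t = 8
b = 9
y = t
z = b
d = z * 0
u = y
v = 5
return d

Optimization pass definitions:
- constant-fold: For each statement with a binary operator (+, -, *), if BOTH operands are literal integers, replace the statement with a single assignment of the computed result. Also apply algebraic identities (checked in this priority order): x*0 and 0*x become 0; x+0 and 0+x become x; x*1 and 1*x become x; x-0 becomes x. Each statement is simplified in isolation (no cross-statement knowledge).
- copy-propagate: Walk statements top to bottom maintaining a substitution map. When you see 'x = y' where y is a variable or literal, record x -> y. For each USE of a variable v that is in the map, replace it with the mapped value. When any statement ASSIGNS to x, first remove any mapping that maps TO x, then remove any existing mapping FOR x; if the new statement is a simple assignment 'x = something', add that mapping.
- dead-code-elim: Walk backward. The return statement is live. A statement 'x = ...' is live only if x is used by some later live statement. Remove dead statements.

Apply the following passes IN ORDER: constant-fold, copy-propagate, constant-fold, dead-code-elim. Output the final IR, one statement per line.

Initial IR:
  t = 8
  b = 9
  y = t
  z = b
  d = z * 0
  u = y
  v = 5
  return d
After constant-fold (8 stmts):
  t = 8
  b = 9
  y = t
  z = b
  d = 0
  u = y
  v = 5
  return d
After copy-propagate (8 stmts):
  t = 8
  b = 9
  y = 8
  z = 9
  d = 0
  u = 8
  v = 5
  return 0
After constant-fold (8 stmts):
  t = 8
  b = 9
  y = 8
  z = 9
  d = 0
  u = 8
  v = 5
  return 0
After dead-code-elim (1 stmts):
  return 0

Answer: return 0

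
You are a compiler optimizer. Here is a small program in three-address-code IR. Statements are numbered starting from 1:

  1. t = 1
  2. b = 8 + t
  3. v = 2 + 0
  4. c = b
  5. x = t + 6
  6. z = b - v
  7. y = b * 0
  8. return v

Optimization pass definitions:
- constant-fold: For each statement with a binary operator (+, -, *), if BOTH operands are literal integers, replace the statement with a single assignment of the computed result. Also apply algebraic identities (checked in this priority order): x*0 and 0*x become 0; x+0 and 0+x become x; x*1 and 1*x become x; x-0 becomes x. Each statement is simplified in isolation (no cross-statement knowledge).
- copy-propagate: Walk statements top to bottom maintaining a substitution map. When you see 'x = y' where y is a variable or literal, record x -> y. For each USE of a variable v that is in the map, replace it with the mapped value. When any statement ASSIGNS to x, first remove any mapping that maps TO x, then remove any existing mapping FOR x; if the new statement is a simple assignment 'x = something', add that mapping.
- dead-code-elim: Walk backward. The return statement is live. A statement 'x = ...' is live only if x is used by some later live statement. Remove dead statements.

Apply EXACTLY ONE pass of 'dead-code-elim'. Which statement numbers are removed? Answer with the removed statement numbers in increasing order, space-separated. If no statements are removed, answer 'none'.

Answer: 1 2 4 5 6 7

Derivation:
Backward liveness scan:
Stmt 1 't = 1': DEAD (t not in live set [])
Stmt 2 'b = 8 + t': DEAD (b not in live set [])
Stmt 3 'v = 2 + 0': KEEP (v is live); live-in = []
Stmt 4 'c = b': DEAD (c not in live set ['v'])
Stmt 5 'x = t + 6': DEAD (x not in live set ['v'])
Stmt 6 'z = b - v': DEAD (z not in live set ['v'])
Stmt 7 'y = b * 0': DEAD (y not in live set ['v'])
Stmt 8 'return v': KEEP (return); live-in = ['v']
Removed statement numbers: [1, 2, 4, 5, 6, 7]
Surviving IR:
  v = 2 + 0
  return v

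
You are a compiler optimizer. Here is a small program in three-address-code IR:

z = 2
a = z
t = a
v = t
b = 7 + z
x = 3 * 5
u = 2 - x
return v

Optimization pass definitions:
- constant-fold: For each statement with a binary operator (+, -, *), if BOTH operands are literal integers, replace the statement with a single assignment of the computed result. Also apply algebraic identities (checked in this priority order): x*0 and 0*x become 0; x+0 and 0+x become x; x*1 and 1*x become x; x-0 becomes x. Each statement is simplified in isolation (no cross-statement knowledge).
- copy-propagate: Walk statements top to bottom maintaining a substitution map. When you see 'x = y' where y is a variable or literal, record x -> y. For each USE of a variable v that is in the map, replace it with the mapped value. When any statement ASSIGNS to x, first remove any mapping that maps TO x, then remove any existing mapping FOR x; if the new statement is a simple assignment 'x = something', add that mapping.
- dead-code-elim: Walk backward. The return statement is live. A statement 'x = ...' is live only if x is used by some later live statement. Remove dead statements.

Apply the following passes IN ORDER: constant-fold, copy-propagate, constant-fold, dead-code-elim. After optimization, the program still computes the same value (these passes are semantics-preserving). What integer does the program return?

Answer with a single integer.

Initial IR:
  z = 2
  a = z
  t = a
  v = t
  b = 7 + z
  x = 3 * 5
  u = 2 - x
  return v
After constant-fold (8 stmts):
  z = 2
  a = z
  t = a
  v = t
  b = 7 + z
  x = 15
  u = 2 - x
  return v
After copy-propagate (8 stmts):
  z = 2
  a = 2
  t = 2
  v = 2
  b = 7 + 2
  x = 15
  u = 2 - 15
  return 2
After constant-fold (8 stmts):
  z = 2
  a = 2
  t = 2
  v = 2
  b = 9
  x = 15
  u = -13
  return 2
After dead-code-elim (1 stmts):
  return 2
Evaluate:
  z = 2  =>  z = 2
  a = z  =>  a = 2
  t = a  =>  t = 2
  v = t  =>  v = 2
  b = 7 + z  =>  b = 9
  x = 3 * 5  =>  x = 15
  u = 2 - x  =>  u = -13
  return v = 2

Answer: 2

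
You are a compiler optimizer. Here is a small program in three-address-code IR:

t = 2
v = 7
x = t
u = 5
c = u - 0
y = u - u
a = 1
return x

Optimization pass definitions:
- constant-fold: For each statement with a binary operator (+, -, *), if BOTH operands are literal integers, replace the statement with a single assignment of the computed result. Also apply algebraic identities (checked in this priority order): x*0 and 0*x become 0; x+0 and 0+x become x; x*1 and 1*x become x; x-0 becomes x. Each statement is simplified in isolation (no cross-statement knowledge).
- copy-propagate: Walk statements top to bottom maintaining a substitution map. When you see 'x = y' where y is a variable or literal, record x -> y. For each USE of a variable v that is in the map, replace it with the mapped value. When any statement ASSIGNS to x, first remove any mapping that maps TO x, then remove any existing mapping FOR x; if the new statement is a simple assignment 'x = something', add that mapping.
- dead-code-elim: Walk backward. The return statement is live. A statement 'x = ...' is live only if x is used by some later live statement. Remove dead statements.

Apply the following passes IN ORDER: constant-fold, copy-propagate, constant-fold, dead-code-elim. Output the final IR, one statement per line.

Answer: return 2

Derivation:
Initial IR:
  t = 2
  v = 7
  x = t
  u = 5
  c = u - 0
  y = u - u
  a = 1
  return x
After constant-fold (8 stmts):
  t = 2
  v = 7
  x = t
  u = 5
  c = u
  y = u - u
  a = 1
  return x
After copy-propagate (8 stmts):
  t = 2
  v = 7
  x = 2
  u = 5
  c = 5
  y = 5 - 5
  a = 1
  return 2
After constant-fold (8 stmts):
  t = 2
  v = 7
  x = 2
  u = 5
  c = 5
  y = 0
  a = 1
  return 2
After dead-code-elim (1 stmts):
  return 2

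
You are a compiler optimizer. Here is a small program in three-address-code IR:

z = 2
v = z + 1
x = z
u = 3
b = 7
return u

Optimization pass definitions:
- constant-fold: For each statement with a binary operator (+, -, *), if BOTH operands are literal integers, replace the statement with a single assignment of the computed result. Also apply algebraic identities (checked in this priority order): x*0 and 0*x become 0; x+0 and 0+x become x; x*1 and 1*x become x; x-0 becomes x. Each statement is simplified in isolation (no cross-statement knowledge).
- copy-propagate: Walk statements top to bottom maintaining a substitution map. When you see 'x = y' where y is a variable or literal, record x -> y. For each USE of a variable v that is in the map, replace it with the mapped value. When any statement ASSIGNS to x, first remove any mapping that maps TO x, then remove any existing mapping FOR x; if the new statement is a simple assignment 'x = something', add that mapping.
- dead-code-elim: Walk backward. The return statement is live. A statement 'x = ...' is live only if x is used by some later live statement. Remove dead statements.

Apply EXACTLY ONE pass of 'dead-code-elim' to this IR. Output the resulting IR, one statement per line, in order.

Answer: u = 3
return u

Derivation:
Applying dead-code-elim statement-by-statement:
  [6] return u  -> KEEP (return); live=['u']
  [5] b = 7  -> DEAD (b not live)
  [4] u = 3  -> KEEP; live=[]
  [3] x = z  -> DEAD (x not live)
  [2] v = z + 1  -> DEAD (v not live)
  [1] z = 2  -> DEAD (z not live)
Result (2 stmts):
  u = 3
  return u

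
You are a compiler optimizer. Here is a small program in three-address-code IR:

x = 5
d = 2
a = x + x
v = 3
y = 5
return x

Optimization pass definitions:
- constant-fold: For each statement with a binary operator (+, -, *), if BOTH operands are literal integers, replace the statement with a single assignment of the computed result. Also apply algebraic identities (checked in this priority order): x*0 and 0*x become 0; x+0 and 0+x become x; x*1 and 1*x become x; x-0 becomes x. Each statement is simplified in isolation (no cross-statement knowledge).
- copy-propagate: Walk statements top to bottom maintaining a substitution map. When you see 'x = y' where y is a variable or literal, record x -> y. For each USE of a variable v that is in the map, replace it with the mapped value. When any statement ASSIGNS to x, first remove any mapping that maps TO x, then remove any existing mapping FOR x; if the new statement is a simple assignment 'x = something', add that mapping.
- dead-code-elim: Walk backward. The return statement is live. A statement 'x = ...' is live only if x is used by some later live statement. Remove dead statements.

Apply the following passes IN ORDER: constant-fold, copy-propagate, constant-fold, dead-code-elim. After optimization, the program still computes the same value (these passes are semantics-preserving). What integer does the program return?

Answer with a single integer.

Answer: 5

Derivation:
Initial IR:
  x = 5
  d = 2
  a = x + x
  v = 3
  y = 5
  return x
After constant-fold (6 stmts):
  x = 5
  d = 2
  a = x + x
  v = 3
  y = 5
  return x
After copy-propagate (6 stmts):
  x = 5
  d = 2
  a = 5 + 5
  v = 3
  y = 5
  return 5
After constant-fold (6 stmts):
  x = 5
  d = 2
  a = 10
  v = 3
  y = 5
  return 5
After dead-code-elim (1 stmts):
  return 5
Evaluate:
  x = 5  =>  x = 5
  d = 2  =>  d = 2
  a = x + x  =>  a = 10
  v = 3  =>  v = 3
  y = 5  =>  y = 5
  return x = 5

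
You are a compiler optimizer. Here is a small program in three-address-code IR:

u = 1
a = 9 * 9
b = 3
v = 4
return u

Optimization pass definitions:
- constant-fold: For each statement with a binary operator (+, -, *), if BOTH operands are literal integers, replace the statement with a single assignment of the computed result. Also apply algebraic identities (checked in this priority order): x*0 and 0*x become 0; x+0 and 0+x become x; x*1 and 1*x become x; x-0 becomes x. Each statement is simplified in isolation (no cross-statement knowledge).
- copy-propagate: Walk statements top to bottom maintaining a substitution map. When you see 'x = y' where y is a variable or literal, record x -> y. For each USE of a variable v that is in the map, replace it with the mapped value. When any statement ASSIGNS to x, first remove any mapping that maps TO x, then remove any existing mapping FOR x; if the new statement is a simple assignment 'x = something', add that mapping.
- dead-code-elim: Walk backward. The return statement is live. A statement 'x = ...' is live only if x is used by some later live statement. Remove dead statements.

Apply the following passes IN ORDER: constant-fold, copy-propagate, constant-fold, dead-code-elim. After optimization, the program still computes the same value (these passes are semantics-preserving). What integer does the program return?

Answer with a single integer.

Answer: 1

Derivation:
Initial IR:
  u = 1
  a = 9 * 9
  b = 3
  v = 4
  return u
After constant-fold (5 stmts):
  u = 1
  a = 81
  b = 3
  v = 4
  return u
After copy-propagate (5 stmts):
  u = 1
  a = 81
  b = 3
  v = 4
  return 1
After constant-fold (5 stmts):
  u = 1
  a = 81
  b = 3
  v = 4
  return 1
After dead-code-elim (1 stmts):
  return 1
Evaluate:
  u = 1  =>  u = 1
  a = 9 * 9  =>  a = 81
  b = 3  =>  b = 3
  v = 4  =>  v = 4
  return u = 1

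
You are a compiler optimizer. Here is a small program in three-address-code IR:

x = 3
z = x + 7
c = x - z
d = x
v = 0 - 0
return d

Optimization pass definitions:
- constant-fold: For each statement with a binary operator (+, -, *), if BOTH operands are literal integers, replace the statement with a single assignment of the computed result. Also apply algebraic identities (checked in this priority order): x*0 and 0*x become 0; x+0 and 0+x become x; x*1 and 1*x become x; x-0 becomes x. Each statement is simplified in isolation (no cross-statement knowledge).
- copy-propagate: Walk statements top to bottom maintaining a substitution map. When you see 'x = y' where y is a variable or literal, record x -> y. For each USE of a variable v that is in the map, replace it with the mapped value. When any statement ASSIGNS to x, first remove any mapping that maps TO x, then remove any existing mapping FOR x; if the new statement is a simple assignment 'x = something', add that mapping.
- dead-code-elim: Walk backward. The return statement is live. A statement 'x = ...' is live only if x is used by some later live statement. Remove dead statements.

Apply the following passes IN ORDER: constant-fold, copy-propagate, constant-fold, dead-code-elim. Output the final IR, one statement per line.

Answer: return 3

Derivation:
Initial IR:
  x = 3
  z = x + 7
  c = x - z
  d = x
  v = 0 - 0
  return d
After constant-fold (6 stmts):
  x = 3
  z = x + 7
  c = x - z
  d = x
  v = 0
  return d
After copy-propagate (6 stmts):
  x = 3
  z = 3 + 7
  c = 3 - z
  d = 3
  v = 0
  return 3
After constant-fold (6 stmts):
  x = 3
  z = 10
  c = 3 - z
  d = 3
  v = 0
  return 3
After dead-code-elim (1 stmts):
  return 3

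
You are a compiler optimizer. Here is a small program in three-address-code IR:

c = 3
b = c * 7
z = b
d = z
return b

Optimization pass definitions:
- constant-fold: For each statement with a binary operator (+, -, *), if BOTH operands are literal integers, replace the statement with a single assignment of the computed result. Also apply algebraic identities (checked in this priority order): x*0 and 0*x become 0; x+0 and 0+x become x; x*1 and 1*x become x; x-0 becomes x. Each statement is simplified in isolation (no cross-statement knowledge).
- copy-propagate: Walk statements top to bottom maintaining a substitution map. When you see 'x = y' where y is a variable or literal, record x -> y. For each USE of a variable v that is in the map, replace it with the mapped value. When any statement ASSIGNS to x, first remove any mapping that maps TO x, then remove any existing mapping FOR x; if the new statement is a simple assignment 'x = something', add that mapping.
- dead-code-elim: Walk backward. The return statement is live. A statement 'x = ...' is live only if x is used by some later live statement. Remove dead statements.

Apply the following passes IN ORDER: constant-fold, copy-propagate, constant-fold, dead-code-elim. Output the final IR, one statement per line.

Initial IR:
  c = 3
  b = c * 7
  z = b
  d = z
  return b
After constant-fold (5 stmts):
  c = 3
  b = c * 7
  z = b
  d = z
  return b
After copy-propagate (5 stmts):
  c = 3
  b = 3 * 7
  z = b
  d = b
  return b
After constant-fold (5 stmts):
  c = 3
  b = 21
  z = b
  d = b
  return b
After dead-code-elim (2 stmts):
  b = 21
  return b

Answer: b = 21
return b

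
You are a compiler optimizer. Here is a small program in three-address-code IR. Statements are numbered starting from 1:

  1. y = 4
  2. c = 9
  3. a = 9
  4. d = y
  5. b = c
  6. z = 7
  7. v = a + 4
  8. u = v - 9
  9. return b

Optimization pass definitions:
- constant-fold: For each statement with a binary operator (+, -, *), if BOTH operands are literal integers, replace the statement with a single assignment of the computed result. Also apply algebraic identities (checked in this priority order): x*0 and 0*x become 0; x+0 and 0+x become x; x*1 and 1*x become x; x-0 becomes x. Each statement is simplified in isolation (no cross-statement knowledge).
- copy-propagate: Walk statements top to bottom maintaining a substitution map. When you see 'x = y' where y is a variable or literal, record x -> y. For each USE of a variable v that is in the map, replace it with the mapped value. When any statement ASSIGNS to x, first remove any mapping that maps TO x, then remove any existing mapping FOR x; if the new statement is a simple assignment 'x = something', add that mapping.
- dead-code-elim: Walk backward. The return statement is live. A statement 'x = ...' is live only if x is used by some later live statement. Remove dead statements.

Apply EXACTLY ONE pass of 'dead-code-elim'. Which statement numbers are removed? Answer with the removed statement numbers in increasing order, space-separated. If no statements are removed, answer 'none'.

Backward liveness scan:
Stmt 1 'y = 4': DEAD (y not in live set [])
Stmt 2 'c = 9': KEEP (c is live); live-in = []
Stmt 3 'a = 9': DEAD (a not in live set ['c'])
Stmt 4 'd = y': DEAD (d not in live set ['c'])
Stmt 5 'b = c': KEEP (b is live); live-in = ['c']
Stmt 6 'z = 7': DEAD (z not in live set ['b'])
Stmt 7 'v = a + 4': DEAD (v not in live set ['b'])
Stmt 8 'u = v - 9': DEAD (u not in live set ['b'])
Stmt 9 'return b': KEEP (return); live-in = ['b']
Removed statement numbers: [1, 3, 4, 6, 7, 8]
Surviving IR:
  c = 9
  b = c
  return b

Answer: 1 3 4 6 7 8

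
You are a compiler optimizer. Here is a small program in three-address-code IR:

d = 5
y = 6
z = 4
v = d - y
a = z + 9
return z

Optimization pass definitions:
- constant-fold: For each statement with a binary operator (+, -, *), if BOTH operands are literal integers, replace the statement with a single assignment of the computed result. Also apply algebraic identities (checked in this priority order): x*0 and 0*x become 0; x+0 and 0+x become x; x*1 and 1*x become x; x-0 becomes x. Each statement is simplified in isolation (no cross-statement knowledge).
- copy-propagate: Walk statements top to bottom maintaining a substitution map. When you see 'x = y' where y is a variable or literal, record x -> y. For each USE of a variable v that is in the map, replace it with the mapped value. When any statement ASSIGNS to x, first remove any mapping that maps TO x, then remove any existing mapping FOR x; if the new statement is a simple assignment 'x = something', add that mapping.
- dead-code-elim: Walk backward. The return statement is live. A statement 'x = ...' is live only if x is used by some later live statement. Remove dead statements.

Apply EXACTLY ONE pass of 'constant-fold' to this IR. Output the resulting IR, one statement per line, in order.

Answer: d = 5
y = 6
z = 4
v = d - y
a = z + 9
return z

Derivation:
Applying constant-fold statement-by-statement:
  [1] d = 5  (unchanged)
  [2] y = 6  (unchanged)
  [3] z = 4  (unchanged)
  [4] v = d - y  (unchanged)
  [5] a = z + 9  (unchanged)
  [6] return z  (unchanged)
Result (6 stmts):
  d = 5
  y = 6
  z = 4
  v = d - y
  a = z + 9
  return z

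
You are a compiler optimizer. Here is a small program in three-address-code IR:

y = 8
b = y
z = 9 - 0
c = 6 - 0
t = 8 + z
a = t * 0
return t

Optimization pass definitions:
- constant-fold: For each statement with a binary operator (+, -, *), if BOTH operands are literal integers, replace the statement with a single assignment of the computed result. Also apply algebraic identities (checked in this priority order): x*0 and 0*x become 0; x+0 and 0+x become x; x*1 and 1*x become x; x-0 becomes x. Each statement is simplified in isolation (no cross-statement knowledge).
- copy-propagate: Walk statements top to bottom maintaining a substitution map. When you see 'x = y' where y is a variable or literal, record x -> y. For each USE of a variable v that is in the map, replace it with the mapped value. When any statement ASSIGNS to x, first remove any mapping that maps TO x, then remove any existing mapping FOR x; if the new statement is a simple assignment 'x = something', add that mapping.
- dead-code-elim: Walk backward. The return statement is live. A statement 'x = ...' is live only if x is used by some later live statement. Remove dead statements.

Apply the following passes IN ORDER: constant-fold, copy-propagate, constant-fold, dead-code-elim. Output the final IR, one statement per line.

Answer: t = 17
return t

Derivation:
Initial IR:
  y = 8
  b = y
  z = 9 - 0
  c = 6 - 0
  t = 8 + z
  a = t * 0
  return t
After constant-fold (7 stmts):
  y = 8
  b = y
  z = 9
  c = 6
  t = 8 + z
  a = 0
  return t
After copy-propagate (7 stmts):
  y = 8
  b = 8
  z = 9
  c = 6
  t = 8 + 9
  a = 0
  return t
After constant-fold (7 stmts):
  y = 8
  b = 8
  z = 9
  c = 6
  t = 17
  a = 0
  return t
After dead-code-elim (2 stmts):
  t = 17
  return t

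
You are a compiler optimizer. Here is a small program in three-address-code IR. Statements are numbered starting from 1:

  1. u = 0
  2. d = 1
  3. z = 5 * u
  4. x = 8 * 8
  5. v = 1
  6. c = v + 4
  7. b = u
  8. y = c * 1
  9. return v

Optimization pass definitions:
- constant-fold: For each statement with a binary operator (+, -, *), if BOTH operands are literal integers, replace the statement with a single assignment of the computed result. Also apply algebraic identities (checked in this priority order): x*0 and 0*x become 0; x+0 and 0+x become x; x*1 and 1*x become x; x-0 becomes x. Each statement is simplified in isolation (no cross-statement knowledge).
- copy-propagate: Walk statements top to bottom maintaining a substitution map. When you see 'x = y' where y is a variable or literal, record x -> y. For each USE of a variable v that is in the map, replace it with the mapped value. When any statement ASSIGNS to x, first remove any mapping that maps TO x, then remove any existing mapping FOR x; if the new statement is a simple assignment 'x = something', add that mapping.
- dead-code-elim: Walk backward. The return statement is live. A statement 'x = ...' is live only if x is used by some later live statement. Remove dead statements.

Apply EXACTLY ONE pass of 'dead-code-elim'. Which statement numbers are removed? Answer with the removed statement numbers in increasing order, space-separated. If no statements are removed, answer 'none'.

Backward liveness scan:
Stmt 1 'u = 0': DEAD (u not in live set [])
Stmt 2 'd = 1': DEAD (d not in live set [])
Stmt 3 'z = 5 * u': DEAD (z not in live set [])
Stmt 4 'x = 8 * 8': DEAD (x not in live set [])
Stmt 5 'v = 1': KEEP (v is live); live-in = []
Stmt 6 'c = v + 4': DEAD (c not in live set ['v'])
Stmt 7 'b = u': DEAD (b not in live set ['v'])
Stmt 8 'y = c * 1': DEAD (y not in live set ['v'])
Stmt 9 'return v': KEEP (return); live-in = ['v']
Removed statement numbers: [1, 2, 3, 4, 6, 7, 8]
Surviving IR:
  v = 1
  return v

Answer: 1 2 3 4 6 7 8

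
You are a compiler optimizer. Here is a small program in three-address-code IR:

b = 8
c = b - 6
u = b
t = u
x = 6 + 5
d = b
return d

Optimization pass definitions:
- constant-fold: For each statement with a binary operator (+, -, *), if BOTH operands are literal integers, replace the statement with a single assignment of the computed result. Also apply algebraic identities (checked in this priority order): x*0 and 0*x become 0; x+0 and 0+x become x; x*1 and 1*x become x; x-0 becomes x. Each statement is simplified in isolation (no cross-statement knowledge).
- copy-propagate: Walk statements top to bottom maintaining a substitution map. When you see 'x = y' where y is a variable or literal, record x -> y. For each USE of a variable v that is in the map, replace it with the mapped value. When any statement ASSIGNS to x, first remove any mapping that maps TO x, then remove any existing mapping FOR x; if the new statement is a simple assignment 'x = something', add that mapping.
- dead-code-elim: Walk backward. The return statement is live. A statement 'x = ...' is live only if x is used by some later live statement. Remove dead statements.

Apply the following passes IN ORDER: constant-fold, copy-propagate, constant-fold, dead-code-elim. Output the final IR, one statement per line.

Initial IR:
  b = 8
  c = b - 6
  u = b
  t = u
  x = 6 + 5
  d = b
  return d
After constant-fold (7 stmts):
  b = 8
  c = b - 6
  u = b
  t = u
  x = 11
  d = b
  return d
After copy-propagate (7 stmts):
  b = 8
  c = 8 - 6
  u = 8
  t = 8
  x = 11
  d = 8
  return 8
After constant-fold (7 stmts):
  b = 8
  c = 2
  u = 8
  t = 8
  x = 11
  d = 8
  return 8
After dead-code-elim (1 stmts):
  return 8

Answer: return 8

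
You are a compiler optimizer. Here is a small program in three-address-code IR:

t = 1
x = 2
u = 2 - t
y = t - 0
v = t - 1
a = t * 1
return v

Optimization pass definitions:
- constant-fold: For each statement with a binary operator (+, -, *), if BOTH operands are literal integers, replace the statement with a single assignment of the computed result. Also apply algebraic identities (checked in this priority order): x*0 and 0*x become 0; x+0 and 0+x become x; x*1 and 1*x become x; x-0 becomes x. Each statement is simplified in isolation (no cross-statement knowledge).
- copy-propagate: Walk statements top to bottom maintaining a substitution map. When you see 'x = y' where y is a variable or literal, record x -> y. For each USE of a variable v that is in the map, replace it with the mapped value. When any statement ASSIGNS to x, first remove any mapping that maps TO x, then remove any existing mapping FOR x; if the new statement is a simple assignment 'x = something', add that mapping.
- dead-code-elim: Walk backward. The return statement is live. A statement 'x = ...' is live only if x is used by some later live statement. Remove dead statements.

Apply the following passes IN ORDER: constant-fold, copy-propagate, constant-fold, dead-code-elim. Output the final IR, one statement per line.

Initial IR:
  t = 1
  x = 2
  u = 2 - t
  y = t - 0
  v = t - 1
  a = t * 1
  return v
After constant-fold (7 stmts):
  t = 1
  x = 2
  u = 2 - t
  y = t
  v = t - 1
  a = t
  return v
After copy-propagate (7 stmts):
  t = 1
  x = 2
  u = 2 - 1
  y = 1
  v = 1 - 1
  a = 1
  return v
After constant-fold (7 stmts):
  t = 1
  x = 2
  u = 1
  y = 1
  v = 0
  a = 1
  return v
After dead-code-elim (2 stmts):
  v = 0
  return v

Answer: v = 0
return v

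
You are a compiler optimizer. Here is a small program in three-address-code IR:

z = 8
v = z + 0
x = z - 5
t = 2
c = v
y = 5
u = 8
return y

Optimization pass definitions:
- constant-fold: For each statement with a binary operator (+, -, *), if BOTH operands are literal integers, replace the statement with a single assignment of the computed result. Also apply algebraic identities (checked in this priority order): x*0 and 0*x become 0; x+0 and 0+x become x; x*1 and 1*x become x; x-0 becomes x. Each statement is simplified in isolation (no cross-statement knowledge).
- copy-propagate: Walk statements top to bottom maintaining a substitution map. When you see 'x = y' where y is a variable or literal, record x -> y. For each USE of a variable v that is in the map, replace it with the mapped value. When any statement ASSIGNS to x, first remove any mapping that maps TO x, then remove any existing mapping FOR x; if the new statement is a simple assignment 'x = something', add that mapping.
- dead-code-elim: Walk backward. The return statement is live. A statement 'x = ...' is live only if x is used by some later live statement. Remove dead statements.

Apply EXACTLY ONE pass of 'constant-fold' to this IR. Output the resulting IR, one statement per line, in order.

Applying constant-fold statement-by-statement:
  [1] z = 8  (unchanged)
  [2] v = z + 0  -> v = z
  [3] x = z - 5  (unchanged)
  [4] t = 2  (unchanged)
  [5] c = v  (unchanged)
  [6] y = 5  (unchanged)
  [7] u = 8  (unchanged)
  [8] return y  (unchanged)
Result (8 stmts):
  z = 8
  v = z
  x = z - 5
  t = 2
  c = v
  y = 5
  u = 8
  return y

Answer: z = 8
v = z
x = z - 5
t = 2
c = v
y = 5
u = 8
return y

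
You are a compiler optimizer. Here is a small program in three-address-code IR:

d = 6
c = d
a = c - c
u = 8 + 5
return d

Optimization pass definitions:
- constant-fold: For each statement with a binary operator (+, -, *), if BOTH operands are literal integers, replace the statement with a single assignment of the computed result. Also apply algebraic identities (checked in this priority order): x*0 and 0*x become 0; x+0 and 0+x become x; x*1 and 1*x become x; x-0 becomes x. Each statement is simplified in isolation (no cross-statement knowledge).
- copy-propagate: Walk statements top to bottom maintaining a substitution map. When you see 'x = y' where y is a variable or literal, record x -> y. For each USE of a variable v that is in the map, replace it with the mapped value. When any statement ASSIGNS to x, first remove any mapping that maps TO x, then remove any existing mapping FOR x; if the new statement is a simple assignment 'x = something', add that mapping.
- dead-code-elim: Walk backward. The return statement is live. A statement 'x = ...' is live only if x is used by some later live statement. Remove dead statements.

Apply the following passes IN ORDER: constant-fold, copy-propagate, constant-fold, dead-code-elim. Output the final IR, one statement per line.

Initial IR:
  d = 6
  c = d
  a = c - c
  u = 8 + 5
  return d
After constant-fold (5 stmts):
  d = 6
  c = d
  a = c - c
  u = 13
  return d
After copy-propagate (5 stmts):
  d = 6
  c = 6
  a = 6 - 6
  u = 13
  return 6
After constant-fold (5 stmts):
  d = 6
  c = 6
  a = 0
  u = 13
  return 6
After dead-code-elim (1 stmts):
  return 6

Answer: return 6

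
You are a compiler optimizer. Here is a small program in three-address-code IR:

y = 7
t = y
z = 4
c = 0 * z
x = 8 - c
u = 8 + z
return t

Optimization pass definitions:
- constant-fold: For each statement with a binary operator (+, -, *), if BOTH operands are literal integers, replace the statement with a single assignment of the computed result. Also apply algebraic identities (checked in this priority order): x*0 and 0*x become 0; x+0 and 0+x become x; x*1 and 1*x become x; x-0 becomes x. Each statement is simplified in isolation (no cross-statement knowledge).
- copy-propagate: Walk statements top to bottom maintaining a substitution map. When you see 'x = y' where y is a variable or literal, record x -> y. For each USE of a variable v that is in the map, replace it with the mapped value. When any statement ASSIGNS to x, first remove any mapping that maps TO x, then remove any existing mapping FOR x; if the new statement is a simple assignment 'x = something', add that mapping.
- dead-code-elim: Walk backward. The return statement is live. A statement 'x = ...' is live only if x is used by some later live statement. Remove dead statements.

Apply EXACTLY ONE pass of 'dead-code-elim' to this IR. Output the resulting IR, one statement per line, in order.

Answer: y = 7
t = y
return t

Derivation:
Applying dead-code-elim statement-by-statement:
  [7] return t  -> KEEP (return); live=['t']
  [6] u = 8 + z  -> DEAD (u not live)
  [5] x = 8 - c  -> DEAD (x not live)
  [4] c = 0 * z  -> DEAD (c not live)
  [3] z = 4  -> DEAD (z not live)
  [2] t = y  -> KEEP; live=['y']
  [1] y = 7  -> KEEP; live=[]
Result (3 stmts):
  y = 7
  t = y
  return t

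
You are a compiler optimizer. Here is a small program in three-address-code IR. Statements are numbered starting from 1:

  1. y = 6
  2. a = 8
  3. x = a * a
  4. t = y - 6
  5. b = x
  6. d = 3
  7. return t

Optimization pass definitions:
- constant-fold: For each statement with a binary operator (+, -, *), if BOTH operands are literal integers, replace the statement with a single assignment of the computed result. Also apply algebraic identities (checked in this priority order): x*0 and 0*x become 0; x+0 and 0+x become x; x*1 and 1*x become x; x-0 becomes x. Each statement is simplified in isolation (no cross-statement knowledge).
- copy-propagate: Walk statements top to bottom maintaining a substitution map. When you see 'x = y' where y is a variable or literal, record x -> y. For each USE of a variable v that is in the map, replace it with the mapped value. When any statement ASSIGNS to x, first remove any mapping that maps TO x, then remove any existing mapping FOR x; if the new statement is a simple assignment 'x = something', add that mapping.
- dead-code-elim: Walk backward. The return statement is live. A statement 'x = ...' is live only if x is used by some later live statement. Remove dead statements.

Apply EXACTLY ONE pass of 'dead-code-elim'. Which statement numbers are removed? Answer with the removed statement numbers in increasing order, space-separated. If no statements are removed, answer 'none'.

Backward liveness scan:
Stmt 1 'y = 6': KEEP (y is live); live-in = []
Stmt 2 'a = 8': DEAD (a not in live set ['y'])
Stmt 3 'x = a * a': DEAD (x not in live set ['y'])
Stmt 4 't = y - 6': KEEP (t is live); live-in = ['y']
Stmt 5 'b = x': DEAD (b not in live set ['t'])
Stmt 6 'd = 3': DEAD (d not in live set ['t'])
Stmt 7 'return t': KEEP (return); live-in = ['t']
Removed statement numbers: [2, 3, 5, 6]
Surviving IR:
  y = 6
  t = y - 6
  return t

Answer: 2 3 5 6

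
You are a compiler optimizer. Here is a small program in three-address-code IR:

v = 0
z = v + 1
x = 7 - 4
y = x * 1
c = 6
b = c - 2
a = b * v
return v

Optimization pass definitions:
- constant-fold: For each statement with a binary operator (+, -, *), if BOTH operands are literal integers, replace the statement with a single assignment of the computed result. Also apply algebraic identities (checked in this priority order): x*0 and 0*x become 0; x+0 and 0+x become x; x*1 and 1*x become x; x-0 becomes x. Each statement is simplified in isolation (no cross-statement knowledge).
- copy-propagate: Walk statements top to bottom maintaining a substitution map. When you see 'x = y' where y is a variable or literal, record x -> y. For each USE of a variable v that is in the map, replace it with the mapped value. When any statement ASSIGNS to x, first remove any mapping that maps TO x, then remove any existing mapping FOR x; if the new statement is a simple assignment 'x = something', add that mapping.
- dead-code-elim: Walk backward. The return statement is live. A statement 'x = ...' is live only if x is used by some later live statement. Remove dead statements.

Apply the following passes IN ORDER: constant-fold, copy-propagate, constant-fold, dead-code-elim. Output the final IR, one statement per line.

Initial IR:
  v = 0
  z = v + 1
  x = 7 - 4
  y = x * 1
  c = 6
  b = c - 2
  a = b * v
  return v
After constant-fold (8 stmts):
  v = 0
  z = v + 1
  x = 3
  y = x
  c = 6
  b = c - 2
  a = b * v
  return v
After copy-propagate (8 stmts):
  v = 0
  z = 0 + 1
  x = 3
  y = 3
  c = 6
  b = 6 - 2
  a = b * 0
  return 0
After constant-fold (8 stmts):
  v = 0
  z = 1
  x = 3
  y = 3
  c = 6
  b = 4
  a = 0
  return 0
After dead-code-elim (1 stmts):
  return 0

Answer: return 0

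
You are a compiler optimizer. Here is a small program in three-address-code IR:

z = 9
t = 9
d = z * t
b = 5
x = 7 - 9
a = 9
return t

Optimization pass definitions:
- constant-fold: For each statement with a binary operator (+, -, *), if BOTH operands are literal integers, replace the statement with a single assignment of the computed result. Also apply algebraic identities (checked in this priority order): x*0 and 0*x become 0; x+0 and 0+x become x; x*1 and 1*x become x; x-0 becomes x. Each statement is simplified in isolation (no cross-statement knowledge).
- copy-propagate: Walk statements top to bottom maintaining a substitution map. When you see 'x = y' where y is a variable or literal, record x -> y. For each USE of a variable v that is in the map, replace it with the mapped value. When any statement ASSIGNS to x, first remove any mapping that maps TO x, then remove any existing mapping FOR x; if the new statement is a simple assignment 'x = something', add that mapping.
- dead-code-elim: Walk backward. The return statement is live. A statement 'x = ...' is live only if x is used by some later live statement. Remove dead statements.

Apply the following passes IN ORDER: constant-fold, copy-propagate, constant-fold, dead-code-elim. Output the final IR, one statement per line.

Initial IR:
  z = 9
  t = 9
  d = z * t
  b = 5
  x = 7 - 9
  a = 9
  return t
After constant-fold (7 stmts):
  z = 9
  t = 9
  d = z * t
  b = 5
  x = -2
  a = 9
  return t
After copy-propagate (7 stmts):
  z = 9
  t = 9
  d = 9 * 9
  b = 5
  x = -2
  a = 9
  return 9
After constant-fold (7 stmts):
  z = 9
  t = 9
  d = 81
  b = 5
  x = -2
  a = 9
  return 9
After dead-code-elim (1 stmts):
  return 9

Answer: return 9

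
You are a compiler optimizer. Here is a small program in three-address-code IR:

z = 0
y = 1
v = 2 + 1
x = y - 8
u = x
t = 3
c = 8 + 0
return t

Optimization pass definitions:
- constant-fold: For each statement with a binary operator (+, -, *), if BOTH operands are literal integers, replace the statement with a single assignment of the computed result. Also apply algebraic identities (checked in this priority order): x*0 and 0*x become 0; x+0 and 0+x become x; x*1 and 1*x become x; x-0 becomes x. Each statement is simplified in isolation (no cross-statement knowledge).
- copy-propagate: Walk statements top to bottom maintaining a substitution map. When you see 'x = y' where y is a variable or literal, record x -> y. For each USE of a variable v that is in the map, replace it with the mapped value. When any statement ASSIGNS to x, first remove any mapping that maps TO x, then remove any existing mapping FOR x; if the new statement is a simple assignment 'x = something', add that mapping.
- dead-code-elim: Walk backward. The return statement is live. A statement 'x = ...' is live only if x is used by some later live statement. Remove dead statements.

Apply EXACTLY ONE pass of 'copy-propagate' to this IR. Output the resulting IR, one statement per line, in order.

Answer: z = 0
y = 1
v = 2 + 1
x = 1 - 8
u = x
t = 3
c = 8 + 0
return 3

Derivation:
Applying copy-propagate statement-by-statement:
  [1] z = 0  (unchanged)
  [2] y = 1  (unchanged)
  [3] v = 2 + 1  (unchanged)
  [4] x = y - 8  -> x = 1 - 8
  [5] u = x  (unchanged)
  [6] t = 3  (unchanged)
  [7] c = 8 + 0  (unchanged)
  [8] return t  -> return 3
Result (8 stmts):
  z = 0
  y = 1
  v = 2 + 1
  x = 1 - 8
  u = x
  t = 3
  c = 8 + 0
  return 3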